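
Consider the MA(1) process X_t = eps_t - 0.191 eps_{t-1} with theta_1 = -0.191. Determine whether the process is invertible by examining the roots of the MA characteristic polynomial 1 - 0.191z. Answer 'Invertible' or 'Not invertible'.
\text{Invertible}

The MA(q) characteristic polynomial is P(z) = 1 - 0.191z.
Invertibility requires all roots to lie outside the unit circle, i.e. |z| > 1 for every root.
This is linear in z: 1 + (-0.191) z = 0  =>  z = -1/(-0.191) = 5.235602,  |z| = 5.235602.
Moduli of all roots: 5.2356.
All moduli strictly greater than 1? Yes.
Verdict: Invertible.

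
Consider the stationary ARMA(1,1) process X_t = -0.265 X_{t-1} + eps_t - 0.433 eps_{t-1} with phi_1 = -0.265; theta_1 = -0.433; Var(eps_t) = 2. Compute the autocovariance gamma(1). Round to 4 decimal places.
\gamma(1) = -1.6737

Multiply the model equation by X_{t-k} and take expectations. With theta_0 = psi_0 = 1 and psi_j the MA(infinity) weights, this gives
  gamma(k) - sum_i phi_i gamma(k-i) = c_k,
  c_k = sigma^2 * sum_{j=k..q} theta_j psi_{j-k}   (c_k = 0 for k > q),
using gamma(-m) = gamma(m).
psi-weights needed (psi_j = theta_j + sum_i phi_i psi_{j-i}):
  psi_1 = theta_1 + phi_1 = -0.433 + (-0.265) = -0.698
Right-hand sides:
  c_0 = sigma^2 (1 + theta_1 psi_1) = 2 * (1 + (-0.433)(-0.698)) = 2 * 1.302234 = 2.604468
  c_1 = sigma^2 theta_1 = 2 * (-0.433) = -0.866
  c_2 = 0
Equations for k = 0 and k = 1 (AR order 1):
  gamma(0) = phi_1 gamma(1) + c_0
  gamma(1) = phi_1 gamma(0) + c_1
Substituting the second into the first: gamma(0) (1 - phi_1^2) = c_0 + phi_1 c_1, so
  gamma(0) = (c_0 + phi_1 c_1) / (1 - phi_1^2) = (2.604468 + (-0.265)(-0.866)) / (1 - (-0.265)^2) = 2.833958 / 0.929775 = 3.048004.
  gamma(1) = phi_1 gamma(0) + c_1 = (-0.265)(3.048004) + (-0.866) = -1.673721.
Therefore gamma(1) = -1.6737 (to 4 decimal places).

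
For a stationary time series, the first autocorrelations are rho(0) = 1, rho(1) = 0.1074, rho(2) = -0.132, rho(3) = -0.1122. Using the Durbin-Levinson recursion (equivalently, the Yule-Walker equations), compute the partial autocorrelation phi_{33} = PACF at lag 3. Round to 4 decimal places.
\phi_{33} = -0.0831

The PACF at lag k is phi_{kk}, the last component of the solution
to the Yule-Walker system G_k phi = r_k where
  (G_k)_{ij} = rho(|i - j|), (r_k)_i = rho(i), i,j = 1..k.
Equivalently, Durbin-Levinson gives phi_{kk} iteratively:
  phi_{11} = rho(1)
  phi_{kk} = [rho(k) - sum_{j=1..k-1} phi_{k-1,j} rho(k-j)]
            / [1 - sum_{j=1..k-1} phi_{k-1,j} rho(j)],
  phi_{k,j} = phi_{k-1,j} - phi_{kk} phi_{k-1,k-j},  j = 1..k-1.
Step k = 1:
  phi_11 = rho(1) = 0.1074.
Step k = 2:
  phi_22 = [rho(2) - phi_11 rho(1)] / [1 - phi_11 rho(1)] = [-0.132 - (0.1074)(0.1074)] / [1 - (0.1074)(0.1074)]
         = -0.14353476 / 0.98846524 = -0.14521.
  Update: phi_21 = phi_11 - phi_22 phi_11 = 0.1074 - (-0.14521)(0.1074) = 0.122996.
Step k = 3:
  phi_33 = [rho(3) - phi_21 rho(2) - phi_22 rho(1)] / [1 - phi_21 rho(1) - phi_22 rho(2)]
    numerator   = -0.1122 - (0.122996)(-0.132) - (-0.14521)(0.1074) = -0.08036907
    denominator = 1 - (0.122996)(0.1074) - (-0.14521)(-0.132) = 0.9676226
  phi_33 = -0.08036907 / 0.9676226 = -0.0831.
Therefore phi_{33} = -0.0831.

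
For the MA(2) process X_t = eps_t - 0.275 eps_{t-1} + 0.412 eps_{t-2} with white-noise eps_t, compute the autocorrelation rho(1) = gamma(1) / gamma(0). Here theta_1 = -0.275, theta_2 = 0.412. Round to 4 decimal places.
\rho(1) = -0.3118

For an MA(q) process with theta_0 = 1, the autocovariance is
  gamma(k) = sigma^2 * sum_{i=0..q-k} theta_i * theta_{i+k},
and rho(k) = gamma(k) / gamma(0). Sigma^2 cancels.
  numerator   = (1)*(-0.275) + (-0.275)*(0.412) = -0.3883.
  denominator = (1)^2 + (-0.275)^2 + (0.412)^2 = 1.245369.
  rho(1) = -0.3883 / 1.245369 = -0.3118.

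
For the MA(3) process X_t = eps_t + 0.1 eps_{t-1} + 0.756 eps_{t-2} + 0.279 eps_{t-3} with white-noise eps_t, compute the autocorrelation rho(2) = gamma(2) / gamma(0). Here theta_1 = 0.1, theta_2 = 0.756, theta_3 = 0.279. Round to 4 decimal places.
\rho(2) = 0.4724

For an MA(q) process with theta_0 = 1, the autocovariance is
  gamma(k) = sigma^2 * sum_{i=0..q-k} theta_i * theta_{i+k},
and rho(k) = gamma(k) / gamma(0). Sigma^2 cancels.
  numerator   = (1)*(0.756) + (0.1)*(0.279) = 0.7839.
  denominator = (1)^2 + (0.1)^2 + (0.756)^2 + (0.279)^2 = 1.659377.
  rho(2) = 0.7839 / 1.659377 = 0.4724.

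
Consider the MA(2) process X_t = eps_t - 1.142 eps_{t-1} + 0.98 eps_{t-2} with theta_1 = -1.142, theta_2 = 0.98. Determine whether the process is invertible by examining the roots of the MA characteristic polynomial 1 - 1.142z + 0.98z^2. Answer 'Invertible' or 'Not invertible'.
\text{Invertible}

The MA(q) characteristic polynomial is P(z) = 1 - 1.142z + 0.98z^2.
Invertibility requires all roots to lie outside the unit circle, i.e. |z| > 1 for every root.
Set 1 + (-1.142) z + (0.98) z^2 = 0, i.e. a z^2 + b z + c = 0 with a = 0.98, b = -1.142, c = 1.
Discriminant D = b^2 - 4ac = (-1.142)^2 - 4*(0.98)*1 = 1.304164 - (3.92) = -2.615836.
D < 0, so the roots are the complex-conjugate pair z = (-b +/- i sqrt(-D)) / (2a) = 0.5827 +/- 0.8252i.
For a conjugate pair |z|^2 = z * conj(z) = (product of roots) = c/a = 1/(0.98) = 1.020408, so |z| = sqrt(1.020408) = 1.0102 for both roots.
Moduli of all roots: 1.0102, 1.0102.
All moduli strictly greater than 1? Yes.
Verdict: Invertible.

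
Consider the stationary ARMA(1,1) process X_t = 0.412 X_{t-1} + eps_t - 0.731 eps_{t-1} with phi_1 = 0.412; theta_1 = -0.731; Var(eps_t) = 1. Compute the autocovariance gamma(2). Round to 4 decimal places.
\gamma(2) = -0.1106

Multiply the model equation by X_{t-k} and take expectations. With theta_0 = psi_0 = 1 and psi_j the MA(infinity) weights, this gives
  gamma(k) - sum_i phi_i gamma(k-i) = c_k,
  c_k = sigma^2 * sum_{j=k..q} theta_j psi_{j-k}   (c_k = 0 for k > q),
using gamma(-m) = gamma(m).
psi-weights needed (psi_j = theta_j + sum_i phi_i psi_{j-i}):
  psi_1 = theta_1 + phi_1 = -0.731 + (0.412) = -0.319
Right-hand sides:
  c_0 = sigma^2 (1 + theta_1 psi_1) = 1 * (1 + (-0.731)(-0.319)) = 1 * 1.233189 = 1.233189
  c_1 = sigma^2 theta_1 = 1 * (-0.731) = -0.731
  c_2 = 0
Equations for k = 0 and k = 1 (AR order 1):
  gamma(0) = phi_1 gamma(1) + c_0
  gamma(1) = phi_1 gamma(0) + c_1
Substituting the second into the first: gamma(0) (1 - phi_1^2) = c_0 + phi_1 c_1, so
  gamma(0) = (c_0 + phi_1 c_1) / (1 - phi_1^2) = (1.233189 + (0.412)(-0.731)) / (1 - (0.412)^2) = 0.932017 / 0.830256 = 1.122566.
  gamma(1) = phi_1 gamma(0) + c_1 = (0.412)(1.122566) + (-0.731) = -0.268503.
For k = 2 (> q): gamma(2) = phi_1 gamma(1) = (0.412)(-0.268503) = -0.110623.
Therefore gamma(2) = -0.1106 (to 4 decimal places).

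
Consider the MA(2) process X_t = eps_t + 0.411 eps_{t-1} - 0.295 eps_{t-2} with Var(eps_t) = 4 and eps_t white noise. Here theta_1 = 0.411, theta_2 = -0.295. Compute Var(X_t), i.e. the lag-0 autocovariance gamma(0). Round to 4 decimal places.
\gamma(0) = 5.0238

For an MA(q) process X_t = eps_t + sum_i theta_i eps_{t-i} with
Var(eps_t) = sigma^2, the variance is
  gamma(0) = sigma^2 * (1 + sum_i theta_i^2).
  sum_i theta_i^2 = (0.411)^2 + (-0.295)^2 = 0.168921 + 0.087025 = 0.255946.
  gamma(0) = 4 * (1 + 0.255946) = 4 * 1.255946 = 5.023784, which rounds to 5.0238.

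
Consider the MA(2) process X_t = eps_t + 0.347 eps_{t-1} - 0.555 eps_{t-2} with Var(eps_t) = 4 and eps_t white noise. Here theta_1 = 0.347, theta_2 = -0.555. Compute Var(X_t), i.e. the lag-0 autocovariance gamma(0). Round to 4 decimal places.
\gamma(0) = 5.7137

For an MA(q) process X_t = eps_t + sum_i theta_i eps_{t-i} with
Var(eps_t) = sigma^2, the variance is
  gamma(0) = sigma^2 * (1 + sum_i theta_i^2).
  sum_i theta_i^2 = (0.347)^2 + (-0.555)^2 = 0.120409 + 0.308025 = 0.428434.
  gamma(0) = 4 * (1 + 0.428434) = 4 * 1.428434 = 5.713736, which rounds to 5.7137.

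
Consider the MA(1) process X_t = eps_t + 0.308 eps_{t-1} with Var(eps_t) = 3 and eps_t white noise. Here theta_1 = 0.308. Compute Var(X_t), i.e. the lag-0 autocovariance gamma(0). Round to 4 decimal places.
\gamma(0) = 3.2846

For an MA(q) process X_t = eps_t + sum_i theta_i eps_{t-i} with
Var(eps_t) = sigma^2, the variance is
  gamma(0) = sigma^2 * (1 + sum_i theta_i^2).
  sum_i theta_i^2 = (0.308)^2 = 0.094864.
  gamma(0) = 3 * (1 + 0.094864) = 3 * 1.094864 = 3.284592, which rounds to 3.2846.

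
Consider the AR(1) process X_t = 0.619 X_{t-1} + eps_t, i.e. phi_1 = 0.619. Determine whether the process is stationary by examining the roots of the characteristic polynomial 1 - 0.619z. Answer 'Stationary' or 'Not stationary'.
\text{Stationary}

The AR(p) characteristic polynomial is P(z) = 1 - 0.619z.
Stationarity requires all roots to lie outside the unit circle, i.e. |z| > 1 for every root.
This is linear in z: 1 + (-0.619) z = 0  =>  z = -1/(-0.619) = 1.615509,  |z| = 1.615509.
Moduli of all roots: 1.6155.
All moduli strictly greater than 1? Yes.
Verdict: Stationary.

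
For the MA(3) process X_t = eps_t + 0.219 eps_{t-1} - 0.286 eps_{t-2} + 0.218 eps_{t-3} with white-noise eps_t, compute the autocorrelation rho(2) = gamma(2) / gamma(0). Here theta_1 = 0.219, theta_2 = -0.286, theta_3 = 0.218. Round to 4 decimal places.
\rho(2) = -0.2024

For an MA(q) process with theta_0 = 1, the autocovariance is
  gamma(k) = sigma^2 * sum_{i=0..q-k} theta_i * theta_{i+k},
and rho(k) = gamma(k) / gamma(0). Sigma^2 cancels.
  numerator   = (1)*(-0.286) + (0.219)*(0.218) = -0.238258.
  denominator = (1)^2 + (0.219)^2 + (-0.286)^2 + (0.218)^2 = 1.177281.
  rho(2) = -0.238258 / 1.177281 = -0.2024.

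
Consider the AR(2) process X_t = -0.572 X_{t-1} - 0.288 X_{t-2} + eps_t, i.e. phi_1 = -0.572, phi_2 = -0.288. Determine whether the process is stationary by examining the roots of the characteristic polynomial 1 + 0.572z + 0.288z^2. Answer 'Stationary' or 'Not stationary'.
\text{Stationary}

The AR(p) characteristic polynomial is P(z) = 1 + 0.572z + 0.288z^2.
Stationarity requires all roots to lie outside the unit circle, i.e. |z| > 1 for every root.
Set 1 + (0.572) z + (0.288) z^2 = 0, i.e. a z^2 + b z + c = 0 with a = 0.288, b = 0.572, c = 1.
Discriminant D = b^2 - 4ac = (0.572)^2 - 4*(0.288)*1 = 0.327184 - (1.152) = -0.824816.
D < 0, so the roots are the complex-conjugate pair z = (-b +/- i sqrt(-D)) / (2a) = -0.9931 +/- 1.5767i.
For a conjugate pair |z|^2 = z * conj(z) = (product of roots) = c/a = 1/(0.288) = 3.472222, so |z| = sqrt(3.472222) = 1.8634 for both roots.
Moduli of all roots: 1.8634, 1.8634.
All moduli strictly greater than 1? Yes.
Verdict: Stationary.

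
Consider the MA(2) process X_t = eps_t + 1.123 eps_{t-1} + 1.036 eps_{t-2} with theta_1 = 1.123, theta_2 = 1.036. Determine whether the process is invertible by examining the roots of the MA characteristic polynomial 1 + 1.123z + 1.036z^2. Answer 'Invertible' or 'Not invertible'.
\text{Not invertible}

The MA(q) characteristic polynomial is P(z) = 1 + 1.123z + 1.036z^2.
Invertibility requires all roots to lie outside the unit circle, i.e. |z| > 1 for every root.
Set 1 + (1.123) z + (1.036) z^2 = 0, i.e. a z^2 + b z + c = 0 with a = 1.036, b = 1.123, c = 1.
Discriminant D = b^2 - 4ac = (1.123)^2 - 4*(1.036)*1 = 1.261129 - (4.144) = -2.882871.
D < 0, so the roots are the complex-conjugate pair z = (-b +/- i sqrt(-D)) / (2a) = -0.542 +/- 0.8195i.
For a conjugate pair |z|^2 = z * conj(z) = (product of roots) = c/a = 1/(1.036) = 0.965251, so |z| = sqrt(0.965251) = 0.9825 for both roots.
Moduli of all roots: 0.9825, 0.9825.
All moduli strictly greater than 1? No.
Verdict: Not invertible.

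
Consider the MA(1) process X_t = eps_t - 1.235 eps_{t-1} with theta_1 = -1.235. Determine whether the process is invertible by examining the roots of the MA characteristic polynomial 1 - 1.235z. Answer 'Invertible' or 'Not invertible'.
\text{Not invertible}

The MA(q) characteristic polynomial is P(z) = 1 - 1.235z.
Invertibility requires all roots to lie outside the unit circle, i.e. |z| > 1 for every root.
This is linear in z: 1 + (-1.235) z = 0  =>  z = -1/(-1.235) = 0.809717,  |z| = 0.809717.
Moduli of all roots: 0.8097.
All moduli strictly greater than 1? No.
Verdict: Not invertible.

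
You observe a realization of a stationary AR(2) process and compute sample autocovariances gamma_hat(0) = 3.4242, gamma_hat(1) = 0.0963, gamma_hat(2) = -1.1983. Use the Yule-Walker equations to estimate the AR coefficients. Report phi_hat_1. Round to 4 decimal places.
\hat\phi_{1} = 0.0380

The Yule-Walker equations for an AR(p) process read, in matrix form,
  Gamma_p phi = r_p,   with   (Gamma_p)_{ij} = gamma(|i - j|),
                       (r_p)_i = gamma(i),   i,j = 1..p.
Substitute the sample gammas (Toeplitz matrix and right-hand side of size 2):
  Gamma_p = [[3.4242, 0.0963], [0.0963, 3.4242]]
  r_p     = [0.0963, -1.1983]
Written out:
  3.4242 phi_1 + 0.0963 phi_2 = 0.0963
  0.0963 phi_1 + 3.4242 phi_2 = -1.1983
Solve by Cramer's rule:
  det = gamma(0)^2 - gamma(1)^2 = (3.4242)^2 - (0.0963)^2 = 11.72514564 - 0.00927369 = 11.71587195
  phi_hat_1 = [gamma(1) gamma(0) - gamma(1) gamma(2)] / det = [(0.0963)(3.4242) - (0.0963)(-1.1983)] / 11.71587195 = 0.44514675 / 11.71587195 = 0.038
  phi_hat_2 = [gamma(0) gamma(2) - gamma(1)^2] / det = [(3.4242)(-1.1983) - (0.0963)^2] / 11.71587195 = -4.11249255 / 11.71587195 = -0.351
So phi_hat = [0.0380, -0.3510].
Therefore phi_hat_1 = 0.0380.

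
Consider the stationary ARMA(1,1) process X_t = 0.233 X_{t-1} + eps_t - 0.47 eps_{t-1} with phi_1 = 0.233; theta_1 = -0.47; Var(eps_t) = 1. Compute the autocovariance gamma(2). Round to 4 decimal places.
\gamma(2) = -0.0520

Multiply the model equation by X_{t-k} and take expectations. With theta_0 = psi_0 = 1 and psi_j the MA(infinity) weights, this gives
  gamma(k) - sum_i phi_i gamma(k-i) = c_k,
  c_k = sigma^2 * sum_{j=k..q} theta_j psi_{j-k}   (c_k = 0 for k > q),
using gamma(-m) = gamma(m).
psi-weights needed (psi_j = theta_j + sum_i phi_i psi_{j-i}):
  psi_1 = theta_1 + phi_1 = -0.47 + (0.233) = -0.237
Right-hand sides:
  c_0 = sigma^2 (1 + theta_1 psi_1) = 1 * (1 + (-0.47)(-0.237)) = 1 * 1.11139 = 1.11139
  c_1 = sigma^2 theta_1 = 1 * (-0.47) = -0.47
  c_2 = 0
Equations for k = 0 and k = 1 (AR order 1):
  gamma(0) = phi_1 gamma(1) + c_0
  gamma(1) = phi_1 gamma(0) + c_1
Substituting the second into the first: gamma(0) (1 - phi_1^2) = c_0 + phi_1 c_1, so
  gamma(0) = (c_0 + phi_1 c_1) / (1 - phi_1^2) = (1.11139 + (0.233)(-0.47)) / (1 - (0.233)^2) = 1.00188 / 0.945711 = 1.059393.
  gamma(1) = phi_1 gamma(0) + c_1 = (0.233)(1.059393) + (-0.47) = -0.223161.
For k = 2 (> q): gamma(2) = phi_1 gamma(1) = (0.233)(-0.223161) = -0.051997.
Therefore gamma(2) = -0.0520 (to 4 decimal places).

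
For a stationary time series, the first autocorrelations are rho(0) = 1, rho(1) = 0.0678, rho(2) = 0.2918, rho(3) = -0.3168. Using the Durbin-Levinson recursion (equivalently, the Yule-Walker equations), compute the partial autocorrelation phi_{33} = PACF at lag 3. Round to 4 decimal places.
\phi_{33} = -0.3840

The PACF at lag k is phi_{kk}, the last component of the solution
to the Yule-Walker system G_k phi = r_k where
  (G_k)_{ij} = rho(|i - j|), (r_k)_i = rho(i), i,j = 1..k.
Equivalently, Durbin-Levinson gives phi_{kk} iteratively:
  phi_{11} = rho(1)
  phi_{kk} = [rho(k) - sum_{j=1..k-1} phi_{k-1,j} rho(k-j)]
            / [1 - sum_{j=1..k-1} phi_{k-1,j} rho(j)],
  phi_{k,j} = phi_{k-1,j} - phi_{kk} phi_{k-1,k-j},  j = 1..k-1.
Step k = 1:
  phi_11 = rho(1) = 0.0678.
Step k = 2:
  phi_22 = [rho(2) - phi_11 rho(1)] / [1 - phi_11 rho(1)] = [0.2918 - (0.0678)(0.0678)] / [1 - (0.0678)(0.0678)]
         = 0.28720316 / 0.99540316 = 0.288529.
  Update: phi_21 = phi_11 - phi_22 phi_11 = 0.0678 - (0.288529)(0.0678) = 0.048238.
Step k = 3:
  phi_33 = [rho(3) - phi_21 rho(2) - phi_22 rho(1)] / [1 - phi_21 rho(1) - phi_22 rho(2)]
    numerator   = -0.3168 - (0.048238)(0.2918) - (0.288529)(0.0678) = -0.35043806
    denominator = 1 - (0.048238)(0.0678) - (0.288529)(0.2918) = 0.91253658
  phi_33 = -0.35043806 / 0.91253658 = -0.384.
Therefore phi_{33} = -0.3840.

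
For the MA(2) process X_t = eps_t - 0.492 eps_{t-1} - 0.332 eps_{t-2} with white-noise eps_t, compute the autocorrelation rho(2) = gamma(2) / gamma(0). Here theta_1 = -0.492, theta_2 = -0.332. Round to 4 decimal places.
\rho(2) = -0.2455

For an MA(q) process with theta_0 = 1, the autocovariance is
  gamma(k) = sigma^2 * sum_{i=0..q-k} theta_i * theta_{i+k},
and rho(k) = gamma(k) / gamma(0). Sigma^2 cancels.
  numerator   = (1)*(-0.332) = -0.332.
  denominator = (1)^2 + (-0.492)^2 + (-0.332)^2 = 1.352288.
  rho(2) = -0.332 / 1.352288 = -0.2455.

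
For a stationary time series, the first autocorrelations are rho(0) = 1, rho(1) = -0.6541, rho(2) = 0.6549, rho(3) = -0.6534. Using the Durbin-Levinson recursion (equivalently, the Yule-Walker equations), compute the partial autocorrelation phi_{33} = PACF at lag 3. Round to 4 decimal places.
\phi_{33} = -0.2810

The PACF at lag k is phi_{kk}, the last component of the solution
to the Yule-Walker system G_k phi = r_k where
  (G_k)_{ij} = rho(|i - j|), (r_k)_i = rho(i), i,j = 1..k.
Equivalently, Durbin-Levinson gives phi_{kk} iteratively:
  phi_{11} = rho(1)
  phi_{kk} = [rho(k) - sum_{j=1..k-1} phi_{k-1,j} rho(k-j)]
            / [1 - sum_{j=1..k-1} phi_{k-1,j} rho(j)],
  phi_{k,j} = phi_{k-1,j} - phi_{kk} phi_{k-1,k-j},  j = 1..k-1.
Step k = 1:
  phi_11 = rho(1) = -0.6541.
Step k = 2:
  phi_22 = [rho(2) - phi_11 rho(1)] / [1 - phi_11 rho(1)] = [0.6549 - (-0.6541)(-0.6541)] / [1 - (-0.6541)(-0.6541)]
         = 0.22705319 / 0.57215319 = 0.39684.
  Update: phi_21 = phi_11 - phi_22 phi_11 = -0.6541 - (0.39684)(-0.6541) = -0.394527.
Step k = 3:
  phi_33 = [rho(3) - phi_21 rho(2) - phi_22 rho(1)] / [1 - phi_21 rho(1) - phi_22 rho(2)]
    numerator   = -0.6534 - (-0.394527)(0.6549) - (0.39684)(-0.6541) = -0.13545128
    denominator = 1 - (-0.394527)(-0.6541) - (0.39684)(0.6549) = 0.48204943
  phi_33 = -0.13545128 / 0.48204943 = -0.281.
Therefore phi_{33} = -0.2810.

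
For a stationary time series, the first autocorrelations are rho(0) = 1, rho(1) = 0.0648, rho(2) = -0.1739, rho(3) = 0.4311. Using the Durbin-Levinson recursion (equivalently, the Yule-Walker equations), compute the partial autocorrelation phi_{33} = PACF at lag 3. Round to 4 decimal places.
\phi_{33} = 0.4730

The PACF at lag k is phi_{kk}, the last component of the solution
to the Yule-Walker system G_k phi = r_k where
  (G_k)_{ij} = rho(|i - j|), (r_k)_i = rho(i), i,j = 1..k.
Equivalently, Durbin-Levinson gives phi_{kk} iteratively:
  phi_{11} = rho(1)
  phi_{kk} = [rho(k) - sum_{j=1..k-1} phi_{k-1,j} rho(k-j)]
            / [1 - sum_{j=1..k-1} phi_{k-1,j} rho(j)],
  phi_{k,j} = phi_{k-1,j} - phi_{kk} phi_{k-1,k-j},  j = 1..k-1.
Step k = 1:
  phi_11 = rho(1) = 0.0648.
Step k = 2:
  phi_22 = [rho(2) - phi_11 rho(1)] / [1 - phi_11 rho(1)] = [-0.1739 - (0.0648)(0.0648)] / [1 - (0.0648)(0.0648)]
         = -0.17809904 / 0.99580096 = -0.17885.
  Update: phi_21 = phi_11 - phi_22 phi_11 = 0.0648 - (-0.17885)(0.0648) = 0.076389.
Step k = 3:
  phi_33 = [rho(3) - phi_21 rho(2) - phi_22 rho(1)] / [1 - phi_21 rho(1) - phi_22 rho(2)]
    numerator   = 0.4311 - (0.076389)(-0.1739) - (-0.17885)(0.0648) = 0.45597361
    denominator = 1 - (0.076389)(0.0648) - (-0.17885)(-0.1739) = 0.96394794
  phi_33 = 0.45597361 / 0.96394794 = 0.473.
Therefore phi_{33} = 0.4730.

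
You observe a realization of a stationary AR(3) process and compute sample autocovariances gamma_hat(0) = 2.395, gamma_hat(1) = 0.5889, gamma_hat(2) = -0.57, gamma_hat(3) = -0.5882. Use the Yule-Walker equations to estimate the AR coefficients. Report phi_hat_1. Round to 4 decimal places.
\hat\phi_{1} = 0.2900

The Yule-Walker equations for an AR(p) process read, in matrix form,
  Gamma_p phi = r_p,   with   (Gamma_p)_{ij} = gamma(|i - j|),
                       (r_p)_i = gamma(i),   i,j = 1..p.
Substitute the sample gammas (Toeplitz matrix and right-hand side of size 3):
  Gamma_p = [[2.395, 0.5889, -0.57], [0.5889, 2.395, 0.5889], [-0.57, 0.5889, 2.395]]
  r_p     = [0.5889, -0.57, -0.5882]
Written out (R1..R3):
  (R1) 2.395 phi_1 + 0.5889 phi_2 - 0.57 phi_3 = 0.5889
  (R2) 0.5889 phi_1 + 2.395 phi_2 + 0.5889 phi_3 = -0.57
  (R3) -0.57 phi_1 + 0.5889 phi_2 + 2.395 phi_3 = -0.5882
Gaussian elimination:
  R2 <- R2 - (0.5889/2.395) R1 = R2 - (0.245887) R1:  2.250197 phi_2 + 0.729056 phi_3 = -0.714803
  R3 <- R3 - (-0.57/2.395) R1 = R3 - (-0.237996) R1:  0.729056 phi_2 + 2.259342 phi_3 = -0.448044
  R3 <- R3 - (0.729056/2.250197) R2 = R3 - (0.323996) R2:  2.023131 phi_3 = -0.216451
Back-substitution:
  phi_hat_3 = -0.216451 / 2.023131 = -0.106988
  phi_hat_2 = (-0.714803 - (0.729056)(-0.106988)) / 2.250197 = -0.282999
  phi_hat_1 = (0.5889 - (0.5889)(-0.282999) - (-0.57)(-0.106988)) / 2.395 = 0.29001
So phi_hat = [0.2900, -0.2830, -0.1070].
Therefore phi_hat_1 = 0.2900.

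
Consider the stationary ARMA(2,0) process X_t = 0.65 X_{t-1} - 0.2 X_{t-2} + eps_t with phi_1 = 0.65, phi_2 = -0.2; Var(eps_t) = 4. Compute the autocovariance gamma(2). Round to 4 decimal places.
\gamma(2) = 0.8968

Multiply the model equation by X_{t-k} and take expectations. With theta_0 = psi_0 = 1 and psi_j the MA(infinity) weights, this gives
  gamma(k) - sum_i phi_i gamma(k-i) = c_k,
  c_k = sigma^2 * sum_{j=k..q} theta_j psi_{j-k}   (c_k = 0 for k > q),
using gamma(-m) = gamma(m).
Pure AR (q = 0): c_0 = sigma^2 = 4, c_k = 0 for k >= 1.
Equations for k = 0, 1, 2 (AR order 2, c_2 = 0):
  (E0) gamma(0) = phi_1 gamma(1) + phi_2 gamma(2) + c_0
  (E1) gamma(1) = phi_1 gamma(0) + phi_2 gamma(1) + c_1
  (E2) gamma(2) = phi_1 gamma(1) + phi_2 gamma(0)
From (E1): gamma(1) = A gamma(0) + B with
  A = phi_1 / (1 - phi_2) = 0.65 / 1.2 = 0.541667,   B = c_1 / (1 - phi_2) = 0 / 1.2 = 0.
Insert (E2) into (E0): gamma(0) (1 - phi_2^2) = phi_1 (1 + phi_2) gamma(1) + c_0.
  phi_1 (1 + phi_2) = (0.65)(0.8) = 0.52,   1 - phi_2^2 = 0.96.
Replace gamma(1) by A gamma(0) + B and collect gamma(0):
  gamma(0) [0.96 - (0.52)(0.541667)] = c_0 = 4
  gamma(0) * 0.678333 = 4
  gamma(0) = 4 / 0.678333 = 5.896806.
  gamma(1) = A gamma(0) = (0.541667)(5.896806) = 3.194103.
  gamma(2) = phi_1 gamma(1) + phi_2 gamma(0) = (0.65)(3.194103) + (-0.2)(5.896806) = 0.896806.
Therefore gamma(2) = 0.8968 (to 4 decimal places).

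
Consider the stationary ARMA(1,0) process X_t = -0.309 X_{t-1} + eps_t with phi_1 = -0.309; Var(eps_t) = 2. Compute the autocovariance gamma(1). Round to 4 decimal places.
\gamma(1) = -0.6832

Multiply the model equation by X_{t-k} and take expectations. With theta_0 = psi_0 = 1 and psi_j the MA(infinity) weights, this gives
  gamma(k) - sum_i phi_i gamma(k-i) = c_k,
  c_k = sigma^2 * sum_{j=k..q} theta_j psi_{j-k}   (c_k = 0 for k > q),
using gamma(-m) = gamma(m).
Pure AR (q = 0): c_0 = sigma^2 = 2, c_k = 0 for k >= 1.
Equations for k = 0 and k = 1 (AR order 1):
  gamma(0) = phi_1 gamma(1) + c_0
  gamma(1) = phi_1 gamma(0) + c_1
Substituting the second into the first: gamma(0) (1 - phi_1^2) = c_0 + phi_1 c_1, so
  gamma(0) = c_0 / (1 - phi_1^2) = 2 / (1 - (-0.309)^2) = 2 / 0.904519 = 2.21112.
  gamma(1) = phi_1 gamma(0) = (-0.309)(2.21112) = -0.683236.
Therefore gamma(1) = -0.6832 (to 4 decimal places).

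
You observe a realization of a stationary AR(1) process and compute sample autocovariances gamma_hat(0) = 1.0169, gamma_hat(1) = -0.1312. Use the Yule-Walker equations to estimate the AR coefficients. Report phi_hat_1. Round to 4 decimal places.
\hat\phi_{1} = -0.1290

The Yule-Walker equations for an AR(p) process read, in matrix form,
  Gamma_p phi = r_p,   with   (Gamma_p)_{ij} = gamma(|i - j|),
                       (r_p)_i = gamma(i),   i,j = 1..p.
Substitute the sample gammas (Toeplitz matrix and right-hand side of size 1):
  Gamma_p = [[1.0169]]
  r_p     = [-0.1312]
With p = 1 this is the single equation gamma(0) phi_1 = gamma(1):
  phi_hat_1 = gamma(1) / gamma(0) = -0.1312 / 1.0169 = -0.1290.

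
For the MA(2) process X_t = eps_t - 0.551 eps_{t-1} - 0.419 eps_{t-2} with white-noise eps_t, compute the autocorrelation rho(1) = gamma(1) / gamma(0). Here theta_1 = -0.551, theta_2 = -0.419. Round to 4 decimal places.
\rho(1) = -0.2164

For an MA(q) process with theta_0 = 1, the autocovariance is
  gamma(k) = sigma^2 * sum_{i=0..q-k} theta_i * theta_{i+k},
and rho(k) = gamma(k) / gamma(0). Sigma^2 cancels.
  numerator   = (1)*(-0.551) + (-0.551)*(-0.419) = -0.320131.
  denominator = (1)^2 + (-0.551)^2 + (-0.419)^2 = 1.479162.
  rho(1) = -0.320131 / 1.479162 = -0.2164.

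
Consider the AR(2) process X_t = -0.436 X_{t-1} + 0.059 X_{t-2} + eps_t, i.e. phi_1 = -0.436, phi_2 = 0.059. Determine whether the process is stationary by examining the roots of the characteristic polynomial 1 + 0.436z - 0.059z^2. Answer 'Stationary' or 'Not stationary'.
\text{Stationary}

The AR(p) characteristic polynomial is P(z) = 1 + 0.436z - 0.059z^2.
Stationarity requires all roots to lie outside the unit circle, i.e. |z| > 1 for every root.
Set 1 + (0.436) z + (-0.059) z^2 = 0, i.e. a z^2 + b z + c = 0 with a = -0.059, b = 0.436, c = 1.
Discriminant D = b^2 - 4ac = (0.436)^2 - 4*(-0.059)*1 = 0.190096 - (-0.236) = 0.426096.
D >= 0, so the roots are real: z = (-b +/- sqrt(D)) / (2a) = (-0.436 +/- 0.65276) / (-0.118).
  z_1 = (-0.436 + 0.65276) / (-0.118) = -1.837,   |z_1| = 1.837.
  z_2 = (-0.436 - 0.65276) / (-0.118) = 9.2268,   |z_2| = 9.2268.
Moduli of all roots: 1.8370, 9.2268.
All moduli strictly greater than 1? Yes.
Verdict: Stationary.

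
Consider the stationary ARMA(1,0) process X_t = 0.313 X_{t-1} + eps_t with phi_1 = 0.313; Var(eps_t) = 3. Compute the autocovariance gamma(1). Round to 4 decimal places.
\gamma(1) = 1.0410

Multiply the model equation by X_{t-k} and take expectations. With theta_0 = psi_0 = 1 and psi_j the MA(infinity) weights, this gives
  gamma(k) - sum_i phi_i gamma(k-i) = c_k,
  c_k = sigma^2 * sum_{j=k..q} theta_j psi_{j-k}   (c_k = 0 for k > q),
using gamma(-m) = gamma(m).
Pure AR (q = 0): c_0 = sigma^2 = 3, c_k = 0 for k >= 1.
Equations for k = 0 and k = 1 (AR order 1):
  gamma(0) = phi_1 gamma(1) + c_0
  gamma(1) = phi_1 gamma(0) + c_1
Substituting the second into the first: gamma(0) (1 - phi_1^2) = c_0 + phi_1 c_1, so
  gamma(0) = c_0 / (1 - phi_1^2) = 3 / (1 - (0.313)^2) = 3 / 0.902031 = 3.325828.
  gamma(1) = phi_1 gamma(0) = (0.313)(3.325828) = 1.040984.
Therefore gamma(1) = 1.0410 (to 4 decimal places).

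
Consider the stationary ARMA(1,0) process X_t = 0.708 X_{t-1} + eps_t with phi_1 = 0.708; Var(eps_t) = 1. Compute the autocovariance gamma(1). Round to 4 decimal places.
\gamma(1) = 1.4196

Multiply the model equation by X_{t-k} and take expectations. With theta_0 = psi_0 = 1 and psi_j the MA(infinity) weights, this gives
  gamma(k) - sum_i phi_i gamma(k-i) = c_k,
  c_k = sigma^2 * sum_{j=k..q} theta_j psi_{j-k}   (c_k = 0 for k > q),
using gamma(-m) = gamma(m).
Pure AR (q = 0): c_0 = sigma^2 = 1, c_k = 0 for k >= 1.
Equations for k = 0 and k = 1 (AR order 1):
  gamma(0) = phi_1 gamma(1) + c_0
  gamma(1) = phi_1 gamma(0) + c_1
Substituting the second into the first: gamma(0) (1 - phi_1^2) = c_0 + phi_1 c_1, so
  gamma(0) = c_0 / (1 - phi_1^2) = 1 / (1 - (0.708)^2) = 1 / 0.498736 = 2.005069.
  gamma(1) = phi_1 gamma(0) = (0.708)(2.005069) = 1.419589.
Therefore gamma(1) = 1.4196 (to 4 decimal places).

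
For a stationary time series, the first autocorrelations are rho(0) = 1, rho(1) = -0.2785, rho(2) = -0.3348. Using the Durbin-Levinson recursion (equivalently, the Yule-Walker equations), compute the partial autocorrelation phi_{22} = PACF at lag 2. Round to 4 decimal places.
\phi_{22} = -0.4470

The PACF at lag k is phi_{kk}, the last component of the solution
to the Yule-Walker system G_k phi = r_k where
  (G_k)_{ij} = rho(|i - j|), (r_k)_i = rho(i), i,j = 1..k.
Equivalently, Durbin-Levinson gives phi_{kk} iteratively:
  phi_{11} = rho(1)
  phi_{kk} = [rho(k) - sum_{j=1..k-1} phi_{k-1,j} rho(k-j)]
            / [1 - sum_{j=1..k-1} phi_{k-1,j} rho(j)],
  phi_{k,j} = phi_{k-1,j} - phi_{kk} phi_{k-1,k-j},  j = 1..k-1.
Step k = 1:
  phi_11 = rho(1) = -0.2785.
Step k = 2:
  phi_22 = [rho(2) - phi_11 rho(1)] / [1 - phi_11 rho(1)] = [-0.3348 - (-0.2785)(-0.2785)] / [1 - (-0.2785)(-0.2785)]
         = -0.41236225 / 0.92243775 = -0.447.
Therefore phi_{22} = -0.4470.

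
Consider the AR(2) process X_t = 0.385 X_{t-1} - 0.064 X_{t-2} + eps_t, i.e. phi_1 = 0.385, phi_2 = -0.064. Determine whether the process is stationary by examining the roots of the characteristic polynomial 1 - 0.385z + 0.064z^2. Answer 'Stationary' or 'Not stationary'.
\text{Stationary}

The AR(p) characteristic polynomial is P(z) = 1 - 0.385z + 0.064z^2.
Stationarity requires all roots to lie outside the unit circle, i.e. |z| > 1 for every root.
Set 1 + (-0.385) z + (0.064) z^2 = 0, i.e. a z^2 + b z + c = 0 with a = 0.064, b = -0.385, c = 1.
Discriminant D = b^2 - 4ac = (-0.385)^2 - 4*(0.064)*1 = 0.148225 - (0.256) = -0.107775.
D < 0, so the roots are the complex-conjugate pair z = (-b +/- i sqrt(-D)) / (2a) = 3.0078 +/- 2.5648i.
For a conjugate pair |z|^2 = z * conj(z) = (product of roots) = c/a = 1/(0.064) = 15.625, so |z| = sqrt(15.625) = 3.9528 for both roots.
Moduli of all roots: 3.9528, 3.9528.
All moduli strictly greater than 1? Yes.
Verdict: Stationary.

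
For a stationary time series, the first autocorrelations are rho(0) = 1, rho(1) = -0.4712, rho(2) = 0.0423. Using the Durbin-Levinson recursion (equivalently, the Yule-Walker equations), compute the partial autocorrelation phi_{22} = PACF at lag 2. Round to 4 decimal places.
\phi_{22} = -0.2310

The PACF at lag k is phi_{kk}, the last component of the solution
to the Yule-Walker system G_k phi = r_k where
  (G_k)_{ij} = rho(|i - j|), (r_k)_i = rho(i), i,j = 1..k.
Equivalently, Durbin-Levinson gives phi_{kk} iteratively:
  phi_{11} = rho(1)
  phi_{kk} = [rho(k) - sum_{j=1..k-1} phi_{k-1,j} rho(k-j)]
            / [1 - sum_{j=1..k-1} phi_{k-1,j} rho(j)],
  phi_{k,j} = phi_{k-1,j} - phi_{kk} phi_{k-1,k-j},  j = 1..k-1.
Step k = 1:
  phi_11 = rho(1) = -0.4712.
Step k = 2:
  phi_22 = [rho(2) - phi_11 rho(1)] / [1 - phi_11 rho(1)] = [0.0423 - (-0.4712)(-0.4712)] / [1 - (-0.4712)(-0.4712)]
         = -0.17972944 / 0.77797056 = -0.231.
Therefore phi_{22} = -0.2310.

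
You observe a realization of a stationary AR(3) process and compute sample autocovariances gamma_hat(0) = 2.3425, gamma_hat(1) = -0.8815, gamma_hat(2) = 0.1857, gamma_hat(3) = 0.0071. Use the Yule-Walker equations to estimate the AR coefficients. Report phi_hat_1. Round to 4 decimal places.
\hat\phi_{1} = -0.4030

The Yule-Walker equations for an AR(p) process read, in matrix form,
  Gamma_p phi = r_p,   with   (Gamma_p)_{ij} = gamma(|i - j|),
                       (r_p)_i = gamma(i),   i,j = 1..p.
Substitute the sample gammas (Toeplitz matrix and right-hand side of size 3):
  Gamma_p = [[2.3425, -0.8815, 0.1857], [-0.8815, 2.3425, -0.8815], [0.1857, -0.8815, 2.3425]]
  r_p     = [-0.8815, 0.1857, 0.0071]
Written out (R1..R3):
  (R1) 2.3425 phi_1 - 0.8815 phi_2 + 0.1857 phi_3 = -0.8815
  (R2) -0.8815 phi_1 + 2.3425 phi_2 - 0.8815 phi_3 = 0.1857
  (R3) 0.1857 phi_1 - 0.8815 phi_2 + 2.3425 phi_3 = 0.0071
Gaussian elimination:
  R2 <- R2 - (-0.8815/2.3425) R1 = R2 - (-0.376307) R1:  2.010785 phi_2 - 0.81162 phi_3 = -0.146015
  R3 <- R3 - (0.1857/2.3425) R1 = R3 - (0.079274) R1:  -0.81162 phi_2 + 2.327779 phi_3 = 0.07698
  R3 <- R3 - (-0.81162/2.010785) R2 = R3 - (-0.403633) R2:  2.000182 phi_3 = 0.018044
Back-substitution:
  phi_hat_3 = 0.018044 / 2.000182 = 0.009021
  phi_hat_2 = (-0.146015 - (-0.81162)(0.009021)) / 2.010785 = -0.068975
  phi_hat_1 = (-0.8815 - (-0.8815)(-0.068975) - (0.1857)(0.009021)) / 2.3425 = -0.402978
So phi_hat = [-0.4030, -0.0690, 0.0090].
Therefore phi_hat_1 = -0.4030.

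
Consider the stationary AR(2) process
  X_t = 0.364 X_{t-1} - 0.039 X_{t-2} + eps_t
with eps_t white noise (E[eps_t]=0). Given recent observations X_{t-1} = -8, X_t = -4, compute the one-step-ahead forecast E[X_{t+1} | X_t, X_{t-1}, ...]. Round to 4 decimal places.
E[X_{t+1} \mid \mathcal F_t] = -1.1440

For an AR(p) model X_t = c + sum_i phi_i X_{t-i} + eps_t, the
one-step-ahead conditional mean is
  E[X_{t+1} | X_t, ...] = c + sum_i phi_i X_{t+1-i}.
Substitute known values:
  E[X_{t+1} | ...] = (0.364) * (-4) + (-0.039) * (-8)
                   = -1.1440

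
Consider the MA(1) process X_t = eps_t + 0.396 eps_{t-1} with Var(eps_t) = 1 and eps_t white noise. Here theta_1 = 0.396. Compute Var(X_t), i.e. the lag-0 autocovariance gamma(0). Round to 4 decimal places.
\gamma(0) = 1.1568

For an MA(q) process X_t = eps_t + sum_i theta_i eps_{t-i} with
Var(eps_t) = sigma^2, the variance is
  gamma(0) = sigma^2 * (1 + sum_i theta_i^2).
  sum_i theta_i^2 = (0.396)^2 = 0.156816.
  gamma(0) = 1 * (1 + 0.156816) = 1 * 1.156816 = 1.156816, which rounds to 1.1568.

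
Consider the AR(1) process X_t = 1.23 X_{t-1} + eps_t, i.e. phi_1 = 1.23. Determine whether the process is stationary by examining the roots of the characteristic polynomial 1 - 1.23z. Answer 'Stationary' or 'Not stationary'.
\text{Not stationary}

The AR(p) characteristic polynomial is P(z) = 1 - 1.23z.
Stationarity requires all roots to lie outside the unit circle, i.e. |z| > 1 for every root.
This is linear in z: 1 + (-1.23) z = 0  =>  z = -1/(-1.23) = 0.813008,  |z| = 0.813008.
Moduli of all roots: 0.8130.
All moduli strictly greater than 1? No.
Verdict: Not stationary.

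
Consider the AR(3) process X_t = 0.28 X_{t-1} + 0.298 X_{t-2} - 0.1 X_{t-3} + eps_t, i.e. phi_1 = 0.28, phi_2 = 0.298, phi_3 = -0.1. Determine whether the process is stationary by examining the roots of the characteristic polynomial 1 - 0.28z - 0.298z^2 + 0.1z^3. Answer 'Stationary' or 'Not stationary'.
\text{Stationary}

The AR(p) characteristic polynomial is P(z) = 1 - 0.28z - 0.298z^2 + 0.1z^3.
Stationarity requires all roots to lie outside the unit circle, i.e. |z| > 1 for every root.
Degree 3: look for a simple real root z0 first, then factor out (1 - z/z0) and solve the remaining quadratic.
Testing z0 = 2.5: P(2.5) = 1 + (-0.28)(2.5) + (-0.298)(2.5)^2 + (0.1)(2.5)^3
  = 1 + (-0.7) + (-1.8625) + (1.5625) = 0.  So z_0 = 2.5 is a root, |z_0| = 2.5.
Divide out the factor (1 - 0.4 z) = (1 - z/z0) (since 1/z0 = 0.4):
  P(z) = (1 - 0.4 z)(1 + (0.12) z + (-0.25) z^2)
  [check: z-coef 0.12 - (0.4) = -0.28; z^2-coef -0.25 - (0.4)(0.12) = -0.298; z^3-coef -(0.4)(-0.25) = 0.1.]
Remaining roots from the quadratic factor 1 + (0.12) z + (-0.25) z^2:
  Set 1 + (0.12) z + (-0.25) z^2 = 0, i.e. a z^2 + b z + c = 0 with a = -0.25, b = 0.12, c = 1.
  Discriminant D = b^2 - 4ac = (0.12)^2 - 4*(-0.25)*1 = 0.0144 - (-1) = 1.0144.
  D >= 0, so the roots are real: z = (-b +/- sqrt(D)) / (2a) = (-0.12 +/- 1.007174) / (-0.5).
    z_1 = (-0.12 + 1.007174) / (-0.5) = -1.7743,   |z_1| = 1.7743.
    z_2 = (-0.12 - 1.007174) / (-0.5) = 2.2543,   |z_2| = 2.2543.
Moduli of all roots: 2.5000, 1.7743, 2.2543.
All moduli strictly greater than 1? Yes.
Verdict: Stationary.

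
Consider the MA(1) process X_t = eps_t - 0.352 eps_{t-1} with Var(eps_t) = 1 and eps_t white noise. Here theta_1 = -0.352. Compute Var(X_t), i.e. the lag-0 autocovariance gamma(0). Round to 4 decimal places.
\gamma(0) = 1.1239

For an MA(q) process X_t = eps_t + sum_i theta_i eps_{t-i} with
Var(eps_t) = sigma^2, the variance is
  gamma(0) = sigma^2 * (1 + sum_i theta_i^2).
  sum_i theta_i^2 = (-0.352)^2 = 0.123904.
  gamma(0) = 1 * (1 + 0.123904) = 1 * 1.123904 = 1.123904, which rounds to 1.1239.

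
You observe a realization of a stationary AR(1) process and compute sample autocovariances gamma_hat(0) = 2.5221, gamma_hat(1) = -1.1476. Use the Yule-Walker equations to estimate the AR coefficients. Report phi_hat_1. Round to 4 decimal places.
\hat\phi_{1} = -0.4550

The Yule-Walker equations for an AR(p) process read, in matrix form,
  Gamma_p phi = r_p,   with   (Gamma_p)_{ij} = gamma(|i - j|),
                       (r_p)_i = gamma(i),   i,j = 1..p.
Substitute the sample gammas (Toeplitz matrix and right-hand side of size 1):
  Gamma_p = [[2.5221]]
  r_p     = [-1.1476]
With p = 1 this is the single equation gamma(0) phi_1 = gamma(1):
  phi_hat_1 = gamma(1) / gamma(0) = -1.1476 / 2.5221 = -0.4550.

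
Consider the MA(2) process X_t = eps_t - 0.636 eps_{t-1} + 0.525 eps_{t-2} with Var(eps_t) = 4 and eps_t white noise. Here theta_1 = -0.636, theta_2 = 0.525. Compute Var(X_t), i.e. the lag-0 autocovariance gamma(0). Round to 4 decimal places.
\gamma(0) = 6.7205

For an MA(q) process X_t = eps_t + sum_i theta_i eps_{t-i} with
Var(eps_t) = sigma^2, the variance is
  gamma(0) = sigma^2 * (1 + sum_i theta_i^2).
  sum_i theta_i^2 = (-0.636)^2 + (0.525)^2 = 0.404496 + 0.275625 = 0.680121.
  gamma(0) = 4 * (1 + 0.680121) = 4 * 1.680121 = 6.720484, which rounds to 6.7205.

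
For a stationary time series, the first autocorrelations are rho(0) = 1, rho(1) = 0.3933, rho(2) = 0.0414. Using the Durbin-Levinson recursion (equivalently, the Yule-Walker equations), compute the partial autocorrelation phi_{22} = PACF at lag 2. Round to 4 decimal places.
\phi_{22} = -0.1340

The PACF at lag k is phi_{kk}, the last component of the solution
to the Yule-Walker system G_k phi = r_k where
  (G_k)_{ij} = rho(|i - j|), (r_k)_i = rho(i), i,j = 1..k.
Equivalently, Durbin-Levinson gives phi_{kk} iteratively:
  phi_{11} = rho(1)
  phi_{kk} = [rho(k) - sum_{j=1..k-1} phi_{k-1,j} rho(k-j)]
            / [1 - sum_{j=1..k-1} phi_{k-1,j} rho(j)],
  phi_{k,j} = phi_{k-1,j} - phi_{kk} phi_{k-1,k-j},  j = 1..k-1.
Step k = 1:
  phi_11 = rho(1) = 0.3933.
Step k = 2:
  phi_22 = [rho(2) - phi_11 rho(1)] / [1 - phi_11 rho(1)] = [0.0414 - (0.3933)(0.3933)] / [1 - (0.3933)(0.3933)]
         = -0.11328489 / 0.84531511 = -0.134.
Therefore phi_{22} = -0.1340.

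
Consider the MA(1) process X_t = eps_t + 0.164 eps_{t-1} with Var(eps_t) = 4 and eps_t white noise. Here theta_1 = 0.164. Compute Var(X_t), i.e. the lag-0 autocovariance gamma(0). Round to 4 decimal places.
\gamma(0) = 4.1076

For an MA(q) process X_t = eps_t + sum_i theta_i eps_{t-i} with
Var(eps_t) = sigma^2, the variance is
  gamma(0) = sigma^2 * (1 + sum_i theta_i^2).
  sum_i theta_i^2 = (0.164)^2 = 0.026896.
  gamma(0) = 4 * (1 + 0.026896) = 4 * 1.026896 = 4.107584, which rounds to 4.1076.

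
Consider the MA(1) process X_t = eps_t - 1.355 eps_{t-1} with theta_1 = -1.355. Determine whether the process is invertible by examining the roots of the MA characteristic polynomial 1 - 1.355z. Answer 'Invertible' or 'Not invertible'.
\text{Not invertible}

The MA(q) characteristic polynomial is P(z) = 1 - 1.355z.
Invertibility requires all roots to lie outside the unit circle, i.e. |z| > 1 for every root.
This is linear in z: 1 + (-1.355) z = 0  =>  z = -1/(-1.355) = 0.738007,  |z| = 0.738007.
Moduli of all roots: 0.7380.
All moduli strictly greater than 1? No.
Verdict: Not invertible.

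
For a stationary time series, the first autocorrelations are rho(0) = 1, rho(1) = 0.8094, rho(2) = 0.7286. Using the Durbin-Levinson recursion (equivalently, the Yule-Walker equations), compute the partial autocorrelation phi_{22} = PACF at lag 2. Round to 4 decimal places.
\phi_{22} = 0.2130

The PACF at lag k is phi_{kk}, the last component of the solution
to the Yule-Walker system G_k phi = r_k where
  (G_k)_{ij} = rho(|i - j|), (r_k)_i = rho(i), i,j = 1..k.
Equivalently, Durbin-Levinson gives phi_{kk} iteratively:
  phi_{11} = rho(1)
  phi_{kk} = [rho(k) - sum_{j=1..k-1} phi_{k-1,j} rho(k-j)]
            / [1 - sum_{j=1..k-1} phi_{k-1,j} rho(j)],
  phi_{k,j} = phi_{k-1,j} - phi_{kk} phi_{k-1,k-j},  j = 1..k-1.
Step k = 1:
  phi_11 = rho(1) = 0.8094.
Step k = 2:
  phi_22 = [rho(2) - phi_11 rho(1)] / [1 - phi_11 rho(1)] = [0.7286 - (0.8094)(0.8094)] / [1 - (0.8094)(0.8094)]
         = 0.07347164 / 0.34487164 = 0.213.
Therefore phi_{22} = 0.2130.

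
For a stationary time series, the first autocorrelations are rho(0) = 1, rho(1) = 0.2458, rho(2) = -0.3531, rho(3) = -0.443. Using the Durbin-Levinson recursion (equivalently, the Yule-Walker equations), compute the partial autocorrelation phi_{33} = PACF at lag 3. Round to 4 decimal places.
\phi_{33} = -0.2770

The PACF at lag k is phi_{kk}, the last component of the solution
to the Yule-Walker system G_k phi = r_k where
  (G_k)_{ij} = rho(|i - j|), (r_k)_i = rho(i), i,j = 1..k.
Equivalently, Durbin-Levinson gives phi_{kk} iteratively:
  phi_{11} = rho(1)
  phi_{kk} = [rho(k) - sum_{j=1..k-1} phi_{k-1,j} rho(k-j)]
            / [1 - sum_{j=1..k-1} phi_{k-1,j} rho(j)],
  phi_{k,j} = phi_{k-1,j} - phi_{kk} phi_{k-1,k-j},  j = 1..k-1.
Step k = 1:
  phi_11 = rho(1) = 0.2458.
Step k = 2:
  phi_22 = [rho(2) - phi_11 rho(1)] / [1 - phi_11 rho(1)] = [-0.3531 - (0.2458)(0.2458)] / [1 - (0.2458)(0.2458)]
         = -0.41351764 / 0.93958236 = -0.440108.
  Update: phi_21 = phi_11 - phi_22 phi_11 = 0.2458 - (-0.440108)(0.2458) = 0.353979.
Step k = 3:
  phi_33 = [rho(3) - phi_21 rho(2) - phi_22 rho(1)] / [1 - phi_21 rho(1) - phi_22 rho(2)]
    numerator   = -0.443 - (0.353979)(-0.3531) - (-0.440108)(0.2458) = -0.20983165
    denominator = 1 - (0.353979)(0.2458) - (-0.440108)(-0.3531) = 0.75758997
  phi_33 = -0.20983165 / 0.75758997 = -0.277.
Therefore phi_{33} = -0.2770.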